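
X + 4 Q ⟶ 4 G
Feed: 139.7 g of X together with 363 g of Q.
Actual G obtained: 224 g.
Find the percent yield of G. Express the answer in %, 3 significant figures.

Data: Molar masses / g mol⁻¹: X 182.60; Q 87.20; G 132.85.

55.1 %

n(X) = 139.7 / 182.60 = 0.7651 mol
n(Q) = 363.0 / 87.20 = 4.163 mol
n/ν → X: 0.7651, Q: 1.041; X is limiting.
theoretical n(G) = (4/1) × 0.7651 = 3.060 mol → 406.5 g
% yield = 224 / 406.5 × 100 = 55.10 %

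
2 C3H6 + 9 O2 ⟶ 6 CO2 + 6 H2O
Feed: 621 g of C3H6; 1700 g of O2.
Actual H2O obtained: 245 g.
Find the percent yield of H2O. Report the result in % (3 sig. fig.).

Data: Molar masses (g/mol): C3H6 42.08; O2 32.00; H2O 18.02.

n(C3H6) = 621.0 / 42.08 = 14.76 mol
n(O2) = 1700 / 32.00 = 53.13 mol
n/ν for C3H6 = 14.76/2 = 7.380
n/ν for O2 = 53.13/9 = 5.903
Smallest n/ν is O2 → limiting reagent.
theoretical n(H2O) = (6/9) × 53.13 = 35.42 mol → 638.3 g
% yield = 245 / 638.3 × 100 = 38.38 %

38.4 %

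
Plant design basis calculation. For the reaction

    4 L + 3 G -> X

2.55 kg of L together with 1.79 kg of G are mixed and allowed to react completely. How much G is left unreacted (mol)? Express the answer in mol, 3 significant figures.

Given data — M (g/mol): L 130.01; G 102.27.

n(L) = 2.550×1000 / 130.01 = 19.61 mol
n(G) = 1.790×1000 / 102.27 = 17.50 mol
n/ν for L = 19.61/4 = 4.903
n/ν for G = 17.50/3 = 5.833
Smallest n/ν is L → limiting reagent.
G consumed = (3/4) × 19.61 = 14.71 mol
G remaining = 17.50 − 14.71 = 2.790 mol

2.79 mol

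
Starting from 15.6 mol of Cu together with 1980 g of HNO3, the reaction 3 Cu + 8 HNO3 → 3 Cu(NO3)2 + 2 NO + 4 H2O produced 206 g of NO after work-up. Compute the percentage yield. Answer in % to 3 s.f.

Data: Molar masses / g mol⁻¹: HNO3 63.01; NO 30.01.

87.4 %

n(Cu) = 15.60 mol
n(HNO3) = 1980 / 63.01 = 31.42 mol
n/ν for Cu = 15.60/3 = 5.200
n/ν for HNO3 = 31.42/8 = 3.928
Smallest n/ν is HNO3 → limiting reagent.
theoretical n(NO) = (2/8) × 31.42 = 7.855 mol → 235.7 g
% yield = 206 / 235.7 × 100 = 87.40 %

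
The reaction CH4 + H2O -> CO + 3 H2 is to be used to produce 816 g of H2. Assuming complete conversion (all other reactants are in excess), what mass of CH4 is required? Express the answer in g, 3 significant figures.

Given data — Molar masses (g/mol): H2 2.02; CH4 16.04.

2160 g

n(H2) = 816 / 2.02 = 404.0 mol
n(CH4) = (1/3) × 404.0 = 134.7 mol
mass = 134.7 × 16.04 = 2161 g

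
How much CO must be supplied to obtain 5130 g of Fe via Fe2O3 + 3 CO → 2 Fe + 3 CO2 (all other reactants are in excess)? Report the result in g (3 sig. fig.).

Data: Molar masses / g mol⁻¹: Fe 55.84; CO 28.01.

n(Fe) = 5130 / 55.84 = 91.87 mol
n(CO) = (3/2) × 91.87 = 137.8 mol
mass = 137.8 × 28.01 = 3860 g

3860 g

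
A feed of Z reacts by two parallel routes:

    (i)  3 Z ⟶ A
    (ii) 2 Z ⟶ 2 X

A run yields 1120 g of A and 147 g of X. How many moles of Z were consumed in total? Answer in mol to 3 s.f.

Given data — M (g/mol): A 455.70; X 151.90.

8.34 mol

n(A) = 1120 / 455.70 = 2.458 mol
n(X) = 147 / 151.90 = 0.9677 mol
n(Z) via (i) = (3/1)×2.458 = 7.374 mol
n(Z) via (ii) = (2/2)×0.9677 = 0.9677 mol
total n(Z) = 7.374 + 0.9677 = 8.342 mol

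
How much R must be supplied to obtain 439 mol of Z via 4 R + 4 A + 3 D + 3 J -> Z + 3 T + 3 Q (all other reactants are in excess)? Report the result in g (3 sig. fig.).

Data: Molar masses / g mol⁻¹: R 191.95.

337000 g

n(Z) = 439.0 mol
n(R) = (4/1) × 439.0 = 1756 mol
mass = 1756 × 191.95 = 337100 g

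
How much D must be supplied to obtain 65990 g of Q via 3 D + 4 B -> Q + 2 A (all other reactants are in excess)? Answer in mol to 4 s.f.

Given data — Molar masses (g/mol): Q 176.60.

1121 mol

n(Q) = 65990 / 176.60 = 373.7 mol
n(D) = (3/1) × 373.7 = 1121 mol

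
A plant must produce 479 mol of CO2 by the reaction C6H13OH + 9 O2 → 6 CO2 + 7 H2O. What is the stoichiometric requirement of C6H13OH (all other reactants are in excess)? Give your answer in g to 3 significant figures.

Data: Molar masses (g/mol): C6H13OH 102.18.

n(CO2) = 479.0 mol
n(C6H13OH) = (1/6) × 479.0 = 79.83 mol
mass = 79.83 × 102.18 = 8157 g

8160 g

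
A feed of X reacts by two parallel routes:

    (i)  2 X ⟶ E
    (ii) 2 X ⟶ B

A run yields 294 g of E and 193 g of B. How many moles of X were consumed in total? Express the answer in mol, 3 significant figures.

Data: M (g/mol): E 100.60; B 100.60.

n(E) = 294 / 100.60 = 2.922 mol
n(B) = 193 / 100.60 = 1.918 mol
n(X) via (i) = (2/1)×2.922 = 5.844 mol
n(X) via (ii) = (2/1)×1.918 = 3.836 mol
total n(X) = 5.844 + 3.836 = 9.680 mol

9.68 mol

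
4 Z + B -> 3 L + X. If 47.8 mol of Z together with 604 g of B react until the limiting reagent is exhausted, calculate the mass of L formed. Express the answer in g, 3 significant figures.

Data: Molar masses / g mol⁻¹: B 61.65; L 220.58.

6480 g

n(Z) = 47.80 mol
n(B) = 604.0 / 61.65 = 9.797 mol
n/ν for Z = 47.80/4 = 11.95
n/ν for B = 9.797/1 = 9.797
Smallest n/ν is B → limiting reagent.
n(L) = (3/1) × 9.797 = 29.39 mol
mass = 29.39 × 220.58 = 6483 g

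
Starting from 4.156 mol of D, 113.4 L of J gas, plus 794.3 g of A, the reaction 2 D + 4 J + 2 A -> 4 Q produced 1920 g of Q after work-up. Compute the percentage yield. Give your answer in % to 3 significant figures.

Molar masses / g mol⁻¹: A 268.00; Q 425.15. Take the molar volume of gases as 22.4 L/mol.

89.2 %

n(D) = 4.156 mol
n(J) = 113.4 / 22.4 = 5.063 mol
n(A) = 794.3 / 268.00 = 2.964 mol
n/ν for D = 4.156/2 = 2.078
n/ν for J = 5.063/4 = 1.266
n/ν for A = 2.964/2 = 1.482
Smallest n/ν is J → limiting reagent.
theoretical n(Q) = (4/4) × 5.063 = 5.063 mol → 2153 g
% yield = 1920 / 2153 × 100 = 89.18 %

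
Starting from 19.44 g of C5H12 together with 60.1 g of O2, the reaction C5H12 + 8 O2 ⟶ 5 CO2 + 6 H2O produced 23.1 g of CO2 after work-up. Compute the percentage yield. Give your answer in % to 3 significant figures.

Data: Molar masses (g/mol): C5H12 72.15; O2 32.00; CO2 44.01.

n(C5H12) = 19.44 / 72.15 = 0.2694 mol
n(O2) = 60.10 / 32.00 = 1.878 mol
n/ν for C5H12 = 0.2694/1 = 0.2694
n/ν for O2 = 1.878/8 = 0.2348
Smallest n/ν is O2 → limiting reagent.
theoretical n(CO2) = (5/8) × 1.878 = 1.174 mol → 51.67 g
% yield = 23.1 / 51.67 × 100 = 44.71 %

44.7 %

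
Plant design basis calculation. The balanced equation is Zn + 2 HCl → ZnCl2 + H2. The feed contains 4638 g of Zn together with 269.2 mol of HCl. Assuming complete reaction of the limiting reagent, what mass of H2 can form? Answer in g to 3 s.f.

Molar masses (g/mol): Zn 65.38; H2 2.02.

n(Zn) = 4638 / 65.38 = 70.94 mol
n(HCl) = 269.2 mol
n/ν for Zn = 70.94/1 = 70.94
n/ν for HCl = 269.2/2 = 134.6
Smallest n/ν is Zn → limiting reagent.
n(H2) = (1/1) × 70.94 = 70.94 mol
mass = 70.94 × 2.02 = 143.3 g

143 g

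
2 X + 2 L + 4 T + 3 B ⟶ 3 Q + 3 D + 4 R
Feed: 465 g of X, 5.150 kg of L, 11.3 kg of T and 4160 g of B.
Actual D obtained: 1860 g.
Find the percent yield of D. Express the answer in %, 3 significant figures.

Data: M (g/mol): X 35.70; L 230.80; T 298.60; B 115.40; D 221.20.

n(X) = 465.0 / 35.70 = 13.03 mol
n(L) = 5.150×1000 / 230.80 = 22.31 mol
n(T) = 11.30×1000 / 298.60 = 37.84 mol
n(B) = 4160 / 115.40 = 36.05 mol
n/ν for X = 13.03/2 = 6.515
n/ν for L = 22.31/2 = 11.16
n/ν for T = 37.84/4 = 9.460
n/ν for B = 36.05/3 = 12.02
Smallest n/ν is X → limiting reagent.
theoretical n(D) = (3/2) × 13.03 = 19.55 mol → 4324 g
% yield = 1860 / 4324 × 100 = 43.02 %

43.0 %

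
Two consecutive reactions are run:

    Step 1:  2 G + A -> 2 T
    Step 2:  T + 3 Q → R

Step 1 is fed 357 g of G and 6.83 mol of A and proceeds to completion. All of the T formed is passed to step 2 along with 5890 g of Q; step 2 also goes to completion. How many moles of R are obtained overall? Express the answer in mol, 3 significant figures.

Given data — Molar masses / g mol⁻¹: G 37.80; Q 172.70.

Step 1:
n(G) = 357.0 / 37.80 = 9.444 mol
n(A) = 6.830 mol
n/ν → G: 4.722, A: 6.830; G is limiting.
n(T) produced = (2/2) × 9.444 = 9.444 mol
Step 2:
n(T) available = 9.444 mol
n(Q) = 5890 / 172.70 = 34.11 mol
n/ν → T: 9.444, Q: 11.37; T is limiting.
n(R) = (1/1) × 9.444 = 9.444 mol

9.44 mol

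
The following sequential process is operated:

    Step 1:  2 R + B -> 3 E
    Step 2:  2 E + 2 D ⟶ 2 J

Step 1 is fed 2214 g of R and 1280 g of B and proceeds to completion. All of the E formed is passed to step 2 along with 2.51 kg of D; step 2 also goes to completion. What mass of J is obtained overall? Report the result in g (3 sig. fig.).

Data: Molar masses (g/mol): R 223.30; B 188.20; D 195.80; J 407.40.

5220 g

Step 1:
n(R) = 2214 / 223.30 = 9.915 mol
n(B) = 1280 / 188.20 = 6.801 mol
n/ν for R = 9.915/2 = 4.958
n/ν for B = 6.801/1 = 6.801
Smallest n/ν is R → limiting reagent.
n(E) produced = (3/2) × 9.915 = 14.87 mol
Step 2:
n(E) available = 14.87 mol
n(D) = 2.510×1000 / 195.80 = 12.82 mol
n/ν for E = 14.87/2 = 7.435
n/ν for D = 12.82/2 = 6.410
Smallest n/ν is D → limiting reagent.
n(J) = (2/2) × 12.82 = 12.82 mol
mass = 12.82 × 407.40 = 5223 g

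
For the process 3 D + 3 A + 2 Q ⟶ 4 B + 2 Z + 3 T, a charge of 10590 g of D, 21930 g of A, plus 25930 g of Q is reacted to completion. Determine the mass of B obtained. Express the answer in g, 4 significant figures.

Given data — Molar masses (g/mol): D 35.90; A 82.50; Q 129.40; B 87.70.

31080 g

n(D) = 10590 / 35.90 = 295.0 mol
n(A) = 21930 / 82.50 = 265.8 mol
n(Q) = 25930 / 129.40 = 200.4 mol
n/ν → D: 98.33, A: 88.60, Q: 100.2; A is limiting.
n(B) = (4/3) × 265.8 = 354.4 mol
mass = 354.4 × 87.70 = 31080 g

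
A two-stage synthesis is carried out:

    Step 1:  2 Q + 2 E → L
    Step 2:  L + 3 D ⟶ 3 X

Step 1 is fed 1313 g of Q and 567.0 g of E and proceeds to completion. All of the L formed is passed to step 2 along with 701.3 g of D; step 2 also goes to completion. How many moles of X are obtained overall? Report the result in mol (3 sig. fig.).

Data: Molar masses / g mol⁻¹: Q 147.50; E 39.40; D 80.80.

Step 1:
n(Q) = 1313 / 147.50 = 8.902 mol
n(E) = 567.0 / 39.40 = 14.39 mol
n/ν for Q = 8.902/2 = 4.451
n/ν for E = 14.39/2 = 7.195
Smallest n/ν is Q → limiting reagent.
n(L) produced = (1/2) × 8.902 = 4.451 mol
Step 2:
n(L) available = 4.451 mol
n(D) = 701.3 / 80.80 = 8.679 mol
n/ν for L = 4.451/1 = 4.451
n/ν for D = 8.679/3 = 2.893
Smallest n/ν is D → limiting reagent.
n(X) = (3/3) × 8.679 = 8.679 mol

8.68 mol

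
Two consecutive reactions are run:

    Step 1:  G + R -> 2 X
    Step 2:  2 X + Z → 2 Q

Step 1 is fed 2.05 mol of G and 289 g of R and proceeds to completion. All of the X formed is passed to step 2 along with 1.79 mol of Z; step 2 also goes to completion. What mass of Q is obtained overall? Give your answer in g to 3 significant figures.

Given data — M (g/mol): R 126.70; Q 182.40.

653 g

Step 1:
n(G) = 2.050 mol
n(R) = 289.0 / 126.70 = 2.281 mol
n/ν for G = 2.050/1 = 2.050
n/ν for R = 2.281/1 = 2.281
Smallest n/ν is G → limiting reagent.
n(X) produced = (2/1) × 2.050 = 4.100 mol
Step 2:
n(X) available = 4.100 mol
n(Z) = 1.790 mol
n/ν for X = 4.100/2 = 2.050
n/ν for Z = 1.790/1 = 1.790
Smallest n/ν is Z → limiting reagent.
n(Q) = (2/1) × 1.790 = 3.580 mol
mass = 3.580 × 182.40 = 653.0 g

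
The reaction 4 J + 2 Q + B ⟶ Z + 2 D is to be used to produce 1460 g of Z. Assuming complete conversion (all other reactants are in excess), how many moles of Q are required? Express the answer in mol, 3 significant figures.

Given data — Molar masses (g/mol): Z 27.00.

n(Z) = 1460 / 27.00 = 54.07 mol
n(Q) = (2/1) × 54.07 = 108.1 mol

108 mol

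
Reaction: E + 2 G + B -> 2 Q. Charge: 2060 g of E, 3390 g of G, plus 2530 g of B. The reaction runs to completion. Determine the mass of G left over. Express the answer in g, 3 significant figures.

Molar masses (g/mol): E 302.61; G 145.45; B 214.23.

n(E) = 2060 / 302.61 = 6.807 mol
n(G) = 3390 / 145.45 = 23.31 mol
n(B) = 2530 / 214.23 = 11.81 mol
n/ν for E = 6.807/1 = 6.807
n/ν for G = 23.31/2 = 11.66
n/ν for B = 11.81/1 = 11.81
Smallest n/ν is E → limiting reagent.
G consumed = (2/1) × 6.807 = 13.61 mol
G remaining = 23.31 − 13.61 = 9.700 mol
mass = 9.700 × 145.45 = 1411 g

1410 g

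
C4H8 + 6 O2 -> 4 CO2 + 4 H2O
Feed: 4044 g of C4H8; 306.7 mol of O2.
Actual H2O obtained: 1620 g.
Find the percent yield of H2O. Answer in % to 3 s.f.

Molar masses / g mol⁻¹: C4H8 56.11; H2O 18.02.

n(C4H8) = 4044 / 56.11 = 72.07 mol
n(O2) = 306.7 mol
n/ν → C4H8: 72.07, O2: 51.12; O2 is limiting.
theoretical n(H2O) = (4/6) × 306.7 = 204.5 mol → 3685 g
% yield = 1620 / 3685 × 100 = 43.96 %

44.0 %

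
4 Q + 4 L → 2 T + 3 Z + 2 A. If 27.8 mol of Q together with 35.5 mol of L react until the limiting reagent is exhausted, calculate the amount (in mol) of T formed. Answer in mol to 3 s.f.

13.9 mol

n(Q) = 27.80 mol
n(L) = 35.50 mol
n/ν for Q = 27.80/4 = 6.950
n/ν for L = 35.50/4 = 8.875
Smallest n/ν is Q → limiting reagent.
n(T) = (2/4) × 27.80 = 13.90 mol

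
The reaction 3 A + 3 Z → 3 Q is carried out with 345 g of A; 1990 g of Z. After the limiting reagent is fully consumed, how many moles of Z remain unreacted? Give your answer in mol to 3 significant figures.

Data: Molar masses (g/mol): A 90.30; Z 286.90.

3.12 mol

n(A) = 345.0 / 90.30 = 3.821 mol
n(Z) = 1990 / 286.90 = 6.936 mol
n/ν for A = 3.821/3 = 1.274
n/ν for Z = 6.936/3 = 2.312
Smallest n/ν is A → limiting reagent.
Z consumed = (3/3) × 3.821 = 3.821 mol
Z remaining = 6.936 − 3.821 = 3.115 mol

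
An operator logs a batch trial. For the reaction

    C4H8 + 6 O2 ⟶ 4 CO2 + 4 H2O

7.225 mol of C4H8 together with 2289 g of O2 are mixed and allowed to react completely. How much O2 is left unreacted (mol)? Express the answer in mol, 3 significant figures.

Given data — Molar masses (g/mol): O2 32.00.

28.2 mol

n(C4H8) = 7.225 mol
n(O2) = 2289 / 32.00 = 71.53 mol
n/ν for C4H8 = 7.225/1 = 7.225
n/ν for O2 = 71.53/6 = 11.92
Smallest n/ν is C4H8 → limiting reagent.
O2 consumed = (6/1) × 7.225 = 43.35 mol
O2 remaining = 71.53 − 43.35 = 28.18 mol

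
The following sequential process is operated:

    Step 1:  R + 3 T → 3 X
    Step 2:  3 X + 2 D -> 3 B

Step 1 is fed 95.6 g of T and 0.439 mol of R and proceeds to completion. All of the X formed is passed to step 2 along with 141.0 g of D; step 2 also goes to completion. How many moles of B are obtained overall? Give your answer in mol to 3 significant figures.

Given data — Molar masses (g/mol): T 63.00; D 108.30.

1.32 mol

Step 1:
n(T) = 95.60 / 63.00 = 1.517 mol
n(R) = 0.4390 mol
n/ν → T: 0.5057, R: 0.4390; R is limiting.
n(X) produced = (3/1) × 0.4390 = 1.317 mol
Step 2:
n(X) available = 1.317 mol
n(D) = 141.0 / 108.30 = 1.302 mol
n/ν → X: 0.4390, D: 0.6510; X is limiting.
n(B) = (3/3) × 1.317 = 1.317 mol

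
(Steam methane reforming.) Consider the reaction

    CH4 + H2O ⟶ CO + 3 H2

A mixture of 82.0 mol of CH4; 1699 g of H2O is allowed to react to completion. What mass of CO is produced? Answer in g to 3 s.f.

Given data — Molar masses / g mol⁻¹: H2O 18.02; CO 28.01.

n(CH4) = 82.00 mol
n(H2O) = 1699 / 18.02 = 94.28 mol
n/ν → CH4: 82.00, H2O: 94.28; CH4 is limiting.
n(CO) = (1/1) × 82.00 = 82.00 mol
mass = 82.00 × 28.01 = 2297 g

2300 g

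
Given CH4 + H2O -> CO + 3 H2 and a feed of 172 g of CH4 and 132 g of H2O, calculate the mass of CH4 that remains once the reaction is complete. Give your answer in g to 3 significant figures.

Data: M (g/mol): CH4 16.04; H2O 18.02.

n(CH4) = 172.0 / 16.04 = 10.72 mol
n(H2O) = 132.0 / 18.02 = 7.325 mol
n/ν for CH4 = 10.72/1 = 10.72
n/ν for H2O = 7.325/1 = 7.325
Smallest n/ν is H2O → limiting reagent.
CH4 consumed = (1/1) × 7.325 = 7.325 mol
CH4 remaining = 10.72 − 7.325 = 3.395 mol
mass = 3.395 × 16.04 = 54.46 g

54.5 g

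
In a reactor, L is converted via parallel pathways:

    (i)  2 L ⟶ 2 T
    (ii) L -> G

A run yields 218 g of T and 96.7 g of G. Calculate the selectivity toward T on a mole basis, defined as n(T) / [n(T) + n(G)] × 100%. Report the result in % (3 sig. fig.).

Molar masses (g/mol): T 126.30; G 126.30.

69.3 %

n(T) = 218 / 126.30 = 1.726 mol
n(G) = 96.7 / 126.30 = 0.7656 mol
selectivity = 1.726/(1.726+0.7656) × 100 = 69.27 %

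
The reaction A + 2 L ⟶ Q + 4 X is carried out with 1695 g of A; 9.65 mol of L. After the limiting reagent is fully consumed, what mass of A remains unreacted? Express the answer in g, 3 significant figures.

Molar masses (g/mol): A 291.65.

n(A) = 1695 / 291.65 = 5.812 mol
n(L) = 9.650 mol
n/ν → A: 5.812, L: 4.825; L is limiting.
A consumed = (1/2) × 9.650 = 4.825 mol
A remaining = 5.812 − 4.825 = 0.9870 mol
mass = 0.9870 × 291.65 = 287.9 g

288 g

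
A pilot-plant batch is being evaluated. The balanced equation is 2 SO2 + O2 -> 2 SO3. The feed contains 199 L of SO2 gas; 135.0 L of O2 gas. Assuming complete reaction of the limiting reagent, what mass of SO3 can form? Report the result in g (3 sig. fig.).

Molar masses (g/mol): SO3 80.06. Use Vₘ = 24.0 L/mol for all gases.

664 g

n(SO2) = 199.0 / 24.0 = 8.292 mol
n(O2) = 135.0 / 24.0 = 5.625 mol
n/ν for SO2 = 8.292/2 = 4.146
n/ν for O2 = 5.625/1 = 5.625
Smallest n/ν is SO2 → limiting reagent.
n(SO3) = (2/2) × 8.292 = 8.292 mol
mass = 8.292 × 80.06 = 663.9 g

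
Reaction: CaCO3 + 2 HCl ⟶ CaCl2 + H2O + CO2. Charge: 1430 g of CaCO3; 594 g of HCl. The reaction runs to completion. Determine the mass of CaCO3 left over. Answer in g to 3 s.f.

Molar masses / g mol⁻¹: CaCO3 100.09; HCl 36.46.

615 g

n(CaCO3) = 1430 / 100.09 = 14.29 mol
n(HCl) = 594.0 / 36.46 = 16.29 mol
n/ν → CaCO3: 14.29, HCl: 8.145; HCl is limiting.
CaCO3 consumed = (1/2) × 16.29 = 8.145 mol
CaCO3 remaining = 14.29 − 8.145 = 6.145 mol
mass = 6.145 × 100.09 = 615.1 g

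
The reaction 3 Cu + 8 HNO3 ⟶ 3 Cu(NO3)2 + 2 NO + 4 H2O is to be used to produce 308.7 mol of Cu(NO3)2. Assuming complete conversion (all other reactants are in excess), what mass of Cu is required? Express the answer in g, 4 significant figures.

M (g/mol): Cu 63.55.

n(Cu(NO3)2) = 308.7 mol
n(Cu) = (3/3) × 308.7 = 308.7 mol
mass = 308.7 × 63.55 = 19620 g

19620 g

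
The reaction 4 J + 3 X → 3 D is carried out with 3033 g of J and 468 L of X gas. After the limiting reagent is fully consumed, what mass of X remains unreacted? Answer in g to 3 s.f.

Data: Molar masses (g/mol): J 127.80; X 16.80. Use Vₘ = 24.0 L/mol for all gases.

n(J) = 3033 / 127.80 = 23.73 mol
n(X) = 468.0 / 24.0 = 19.50 mol
n/ν → J: 5.933, X: 6.500; J is limiting.
X consumed = (3/4) × 23.73 = 17.80 mol
X remaining = 19.50 − 17.80 = 1.700 mol
mass = 1.700 × 16.80 = 28.56 g

28.6 g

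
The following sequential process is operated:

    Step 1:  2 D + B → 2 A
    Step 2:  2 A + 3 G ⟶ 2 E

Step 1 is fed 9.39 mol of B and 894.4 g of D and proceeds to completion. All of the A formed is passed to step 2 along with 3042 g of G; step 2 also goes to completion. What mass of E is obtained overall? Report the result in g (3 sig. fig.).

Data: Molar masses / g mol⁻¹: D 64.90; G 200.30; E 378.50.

3830 g

Step 1:
n(B) = 9.390 mol
n(D) = 894.4 / 64.90 = 13.78 mol
n/ν for B = 9.390/1 = 9.390
n/ν for D = 13.78/2 = 6.890
Smallest n/ν is D → limiting reagent.
n(A) produced = (2/2) × 13.78 = 13.78 mol
Step 2:
n(A) available = 13.78 mol
n(G) = 3042 / 200.30 = 15.19 mol
n/ν for A = 13.78/2 = 6.890
n/ν for G = 15.19/3 = 5.063
Smallest n/ν is G → limiting reagent.
n(E) = (2/3) × 15.19 = 10.13 mol
mass = 10.13 × 378.50 = 3834 g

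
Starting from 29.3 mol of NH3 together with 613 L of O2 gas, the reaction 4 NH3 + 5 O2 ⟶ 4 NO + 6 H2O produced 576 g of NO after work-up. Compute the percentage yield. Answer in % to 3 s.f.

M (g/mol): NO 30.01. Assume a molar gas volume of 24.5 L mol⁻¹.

n(NH3) = 29.30 mol
n(O2) = 613.0 / 24.5 = 25.02 mol
n/ν → NH3: 7.325, O2: 5.004; O2 is limiting.
theoretical n(NO) = (4/5) × 25.02 = 20.02 mol → 600.8 g
% yield = 576 / 600.8 × 100 = 95.87 %

95.9 %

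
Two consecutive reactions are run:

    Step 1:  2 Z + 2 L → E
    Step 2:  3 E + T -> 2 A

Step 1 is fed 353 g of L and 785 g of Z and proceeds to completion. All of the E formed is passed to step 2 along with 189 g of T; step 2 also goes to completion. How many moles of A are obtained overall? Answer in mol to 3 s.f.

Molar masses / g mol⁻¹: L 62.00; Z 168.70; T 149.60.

1.55 mol

Step 1:
n(L) = 353.0 / 62.00 = 5.694 mol
n(Z) = 785.0 / 168.70 = 4.653 mol
n/ν → L: 2.847, Z: 2.327; Z is limiting.
n(E) produced = (1/2) × 4.653 = 2.327 mol
Step 2:
n(E) available = 2.327 mol
n(T) = 189.0 / 149.60 = 1.263 mol
n/ν → E: 0.7757, T: 1.263; E is limiting.
n(A) = (2/3) × 2.327 = 1.551 mol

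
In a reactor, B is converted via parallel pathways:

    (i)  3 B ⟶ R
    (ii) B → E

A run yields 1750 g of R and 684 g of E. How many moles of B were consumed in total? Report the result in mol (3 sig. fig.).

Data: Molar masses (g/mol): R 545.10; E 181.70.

n(R) = 1750 / 545.10 = 3.210 mol
n(E) = 684 / 181.70 = 3.764 mol
n(B) via (i) = (3/1)×3.210 = 9.630 mol
n(B) via (ii) = (1/1)×3.764 = 3.764 mol
total n(B) = 9.630 + 3.764 = 13.39 mol

13.4 mol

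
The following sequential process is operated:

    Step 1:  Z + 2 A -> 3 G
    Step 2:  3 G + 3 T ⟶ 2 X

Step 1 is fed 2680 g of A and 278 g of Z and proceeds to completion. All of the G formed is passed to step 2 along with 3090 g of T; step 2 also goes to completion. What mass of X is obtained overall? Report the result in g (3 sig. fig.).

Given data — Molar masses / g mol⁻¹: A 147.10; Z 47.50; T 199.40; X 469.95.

Step 1:
n(A) = 2680 / 147.10 = 18.22 mol
n(Z) = 278.0 / 47.50 = 5.853 mol
n/ν → A: 9.110, Z: 5.853; Z is limiting.
n(G) produced = (3/1) × 5.853 = 17.56 mol
Step 2:
n(G) available = 17.56 mol
n(T) = 3090 / 199.40 = 15.50 mol
n/ν → G: 5.853, T: 5.167; T is limiting.
n(X) = (2/3) × 15.50 = 10.33 mol
mass = 10.33 × 469.95 = 4855 g

4860 g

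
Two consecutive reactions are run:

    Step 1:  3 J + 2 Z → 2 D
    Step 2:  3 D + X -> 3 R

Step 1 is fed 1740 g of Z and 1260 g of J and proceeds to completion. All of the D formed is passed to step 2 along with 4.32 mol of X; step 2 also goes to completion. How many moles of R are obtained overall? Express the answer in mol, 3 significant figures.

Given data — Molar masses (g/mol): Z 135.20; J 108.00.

Step 1:
n(Z) = 1740 / 135.20 = 12.87 mol
n(J) = 1260 / 108.00 = 11.67 mol
n/ν for Z = 12.87/2 = 6.435
n/ν for J = 11.67/3 = 3.890
Smallest n/ν is J → limiting reagent.
n(D) produced = (2/3) × 11.67 = 7.780 mol
Step 2:
n(D) available = 7.780 mol
n(X) = 4.320 mol
n/ν for D = 7.780/3 = 2.593
n/ν for X = 4.320/1 = 4.320
Smallest n/ν is D → limiting reagent.
n(R) = (3/3) × 7.780 = 7.780 mol

7.78 mol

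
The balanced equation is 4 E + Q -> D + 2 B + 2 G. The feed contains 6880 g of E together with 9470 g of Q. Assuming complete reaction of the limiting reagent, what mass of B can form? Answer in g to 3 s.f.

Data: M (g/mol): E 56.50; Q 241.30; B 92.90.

n(E) = 6880 / 56.50 = 121.8 mol
n(Q) = 9470 / 241.30 = 39.25 mol
n/ν for E = 121.8/4 = 30.45
n/ν for Q = 39.25/1 = 39.25
Smallest n/ν is E → limiting reagent.
n(B) = (2/4) × 121.8 = 60.90 mol
mass = 60.90 × 92.90 = 5658 g

5660 g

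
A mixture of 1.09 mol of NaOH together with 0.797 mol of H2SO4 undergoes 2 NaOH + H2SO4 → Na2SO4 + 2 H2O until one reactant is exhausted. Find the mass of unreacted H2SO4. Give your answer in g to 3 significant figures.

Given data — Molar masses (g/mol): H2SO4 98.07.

24.7 g

n(NaOH) = 1.090 mol
n(H2SO4) = 0.7970 mol
n/ν → NaOH: 0.5450, H2SO4: 0.7970; NaOH is limiting.
H2SO4 consumed = (1/2) × 1.090 = 0.5450 mol
H2SO4 remaining = 0.7970 − 0.5450 = 0.2520 mol
mass = 0.2520 × 98.07 = 24.71 g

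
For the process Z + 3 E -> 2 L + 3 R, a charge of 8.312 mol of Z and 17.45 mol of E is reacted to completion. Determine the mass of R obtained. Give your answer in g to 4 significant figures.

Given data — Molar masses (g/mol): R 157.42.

n(Z) = 8.312 mol
n(E) = 17.45 mol
n/ν for Z = 8.312/1 = 8.312
n/ν for E = 17.45/3 = 5.817
Smallest n/ν is E → limiting reagent.
n(R) = (3/3) × 17.45 = 17.45 mol
mass = 17.45 × 157.42 = 2747 g

2747 g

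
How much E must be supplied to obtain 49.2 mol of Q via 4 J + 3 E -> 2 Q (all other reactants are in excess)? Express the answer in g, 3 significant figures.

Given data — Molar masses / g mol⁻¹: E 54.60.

n(Q) = 49.20 mol
n(E) = (3/2) × 49.20 = 73.80 mol
mass = 73.80 × 54.60 = 4029 g

4030 g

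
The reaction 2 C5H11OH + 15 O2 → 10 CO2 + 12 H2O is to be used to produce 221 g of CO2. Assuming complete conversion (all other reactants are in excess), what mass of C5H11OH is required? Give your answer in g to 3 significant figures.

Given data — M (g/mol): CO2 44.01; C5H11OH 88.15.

n(CO2) = 221 / 44.01 = 5.022 mol
n(C5H11OH) = (2/10) × 5.022 = 1.004 mol
mass = 1.004 × 88.15 = 88.50 g

88.5 g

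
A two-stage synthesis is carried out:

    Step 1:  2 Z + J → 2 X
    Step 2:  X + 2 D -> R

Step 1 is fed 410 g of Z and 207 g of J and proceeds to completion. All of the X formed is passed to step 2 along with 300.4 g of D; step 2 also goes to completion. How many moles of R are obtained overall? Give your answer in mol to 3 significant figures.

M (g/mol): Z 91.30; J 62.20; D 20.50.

Step 1:
n(Z) = 410.0 / 91.30 = 4.491 mol
n(J) = 207.0 / 62.20 = 3.328 mol
n/ν for Z = 4.491/2 = 2.246
n/ν for J = 3.328/1 = 3.328
Smallest n/ν is Z → limiting reagent.
n(X) produced = (2/2) × 4.491 = 4.491 mol
Step 2:
n(X) available = 4.491 mol
n(D) = 300.4 / 20.50 = 14.65 mol
n/ν for X = 4.491/1 = 4.491
n/ν for D = 14.65/2 = 7.325
Smallest n/ν is X → limiting reagent.
n(R) = (1/1) × 4.491 = 4.491 mol

4.49 mol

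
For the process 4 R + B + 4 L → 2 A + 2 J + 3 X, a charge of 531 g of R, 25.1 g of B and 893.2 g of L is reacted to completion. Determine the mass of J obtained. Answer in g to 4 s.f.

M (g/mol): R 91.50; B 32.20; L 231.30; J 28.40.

n(R) = 531.0 / 91.50 = 5.803 mol
n(B) = 25.10 / 32.20 = 0.7795 mol
n(L) = 893.2 / 231.30 = 3.862 mol
n/ν for R = 5.803/4 = 1.451
n/ν for B = 0.7795/1 = 0.7795
n/ν for L = 3.862/4 = 0.9655
Smallest n/ν is B → limiting reagent.
n(J) = (2/1) × 0.7795 = 1.559 mol
mass = 1.559 × 28.40 = 44.28 g

44.28 g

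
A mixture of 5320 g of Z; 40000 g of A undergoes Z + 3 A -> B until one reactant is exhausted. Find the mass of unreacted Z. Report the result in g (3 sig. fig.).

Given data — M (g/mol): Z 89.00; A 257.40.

n(Z) = 5320 / 89.00 = 59.78 mol
n(A) = 40000 / 257.40 = 155.4 mol
n/ν for Z = 59.78/1 = 59.78
n/ν for A = 155.4/3 = 51.80
Smallest n/ν is A → limiting reagent.
Z consumed = (1/3) × 155.4 = 51.80 mol
Z remaining = 59.78 − 51.80 = 7.980 mol
mass = 7.980 × 89.00 = 710.2 g

710 g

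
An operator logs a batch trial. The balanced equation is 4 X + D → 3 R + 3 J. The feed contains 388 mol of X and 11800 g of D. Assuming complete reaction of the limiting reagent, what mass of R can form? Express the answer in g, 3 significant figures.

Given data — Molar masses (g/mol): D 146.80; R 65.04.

n(X) = 388.0 mol
n(D) = 11800 / 146.80 = 80.38 mol
n/ν for X = 388.0/4 = 97.00
n/ν for D = 80.38/1 = 80.38
Smallest n/ν is D → limiting reagent.
n(R) = (3/1) × 80.38 = 241.1 mol
mass = 241.1 × 65.04 = 15680 g

15700 g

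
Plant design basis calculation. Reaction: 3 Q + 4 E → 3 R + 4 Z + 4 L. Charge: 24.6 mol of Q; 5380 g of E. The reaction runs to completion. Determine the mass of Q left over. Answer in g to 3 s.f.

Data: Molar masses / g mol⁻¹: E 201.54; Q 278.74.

n(Q) = 24.60 mol
n(E) = 5380 / 201.54 = 26.69 mol
n/ν for Q = 24.60/3 = 8.200
n/ν for E = 26.69/4 = 6.673
Smallest n/ν is E → limiting reagent.
Q consumed = (3/4) × 26.69 = 20.02 mol
Q remaining = 24.60 − 20.02 = 4.580 mol
mass = 4.580 × 278.74 = 1277 g

1280 g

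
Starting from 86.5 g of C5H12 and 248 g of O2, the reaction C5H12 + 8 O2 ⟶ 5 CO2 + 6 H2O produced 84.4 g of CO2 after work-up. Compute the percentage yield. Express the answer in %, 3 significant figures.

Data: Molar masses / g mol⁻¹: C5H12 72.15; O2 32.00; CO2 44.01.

39.6 %

n(C5H12) = 86.50 / 72.15 = 1.199 mol
n(O2) = 248.0 / 32.00 = 7.750 mol
n/ν for C5H12 = 1.199/1 = 1.199
n/ν for O2 = 7.750/8 = 0.9688
Smallest n/ν is O2 → limiting reagent.
theoretical n(CO2) = (5/8) × 7.750 = 4.844 mol → 213.2 g
% yield = 84.4 / 213.2 × 100 = 39.59 %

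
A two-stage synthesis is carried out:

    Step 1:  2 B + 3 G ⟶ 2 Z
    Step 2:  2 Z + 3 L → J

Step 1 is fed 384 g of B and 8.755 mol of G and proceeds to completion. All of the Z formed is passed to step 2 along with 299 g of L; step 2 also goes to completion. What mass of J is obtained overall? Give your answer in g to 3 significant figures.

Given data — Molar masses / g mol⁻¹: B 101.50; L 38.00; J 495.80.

Step 1:
n(B) = 384.0 / 101.50 = 3.783 mol
n(G) = 8.755 mol
n/ν for B = 3.783/2 = 1.892
n/ν for G = 8.755/3 = 2.918
Smallest n/ν is B → limiting reagent.
n(Z) produced = (2/2) × 3.783 = 3.783 mol
Step 2:
n(Z) available = 3.783 mol
n(L) = 299.0 / 38.00 = 7.868 mol
n/ν for Z = 3.783/2 = 1.892
n/ν for L = 7.868/3 = 2.623
Smallest n/ν is Z → limiting reagent.
n(J) = (1/2) × 3.783 = 1.892 mol
mass = 1.892 × 495.80 = 938.1 g

938 g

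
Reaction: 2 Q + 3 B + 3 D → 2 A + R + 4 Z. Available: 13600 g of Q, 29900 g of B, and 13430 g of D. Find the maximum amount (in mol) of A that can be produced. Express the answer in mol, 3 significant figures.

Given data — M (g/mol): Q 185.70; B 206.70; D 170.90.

n(Q) = 13600 / 185.70 = 73.24 mol
n(B) = 29900 / 206.70 = 144.7 mol
n(D) = 13430 / 170.90 = 78.58 mol
n/ν for Q = 73.24/2 = 36.62
n/ν for B = 144.7/3 = 48.23
n/ν for D = 78.58/3 = 26.19
Smallest n/ν is D → limiting reagent.
n(A) = (2/3) × 78.58 = 52.39 mol

52.4 mol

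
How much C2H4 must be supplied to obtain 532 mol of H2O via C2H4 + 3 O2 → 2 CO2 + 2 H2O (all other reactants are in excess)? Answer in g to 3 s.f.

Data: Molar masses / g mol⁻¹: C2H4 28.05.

n(H2O) = 532.0 mol
n(C2H4) = (1/2) × 532.0 = 266.0 mol
mass = 266.0 × 28.05 = 7461 g

7460 g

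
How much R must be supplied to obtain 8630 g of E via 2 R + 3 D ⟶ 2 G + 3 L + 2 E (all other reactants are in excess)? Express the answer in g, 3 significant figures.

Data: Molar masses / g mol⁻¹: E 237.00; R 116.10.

4230 g

n(E) = 8630 / 237.00 = 36.41 mol
n(R) = (2/2) × 36.41 = 36.41 mol
mass = 36.41 × 116.10 = 4227 g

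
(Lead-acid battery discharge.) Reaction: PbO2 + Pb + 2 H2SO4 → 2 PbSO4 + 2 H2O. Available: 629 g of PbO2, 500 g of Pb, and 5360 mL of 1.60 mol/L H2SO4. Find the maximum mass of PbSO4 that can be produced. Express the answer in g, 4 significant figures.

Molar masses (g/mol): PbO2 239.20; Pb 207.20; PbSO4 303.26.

1464 g

n(PbO2) = 629.0 / 239.20 = 2.630 mol
n(Pb) = 500.0 / 207.20 = 2.413 mol
n(H2SO4) = 1.60 × 5360/1000 = 8.576 mol
n/ν for PbO2 = 2.630/1 = 2.630
n/ν for Pb = 2.413/1 = 2.413
n/ν for H2SO4 = 8.576/2 = 4.288
Smallest n/ν is Pb → limiting reagent.
n(PbSO4) = (2/1) × 2.413 = 4.826 mol
mass = 4.826 × 303.26 = 1464 g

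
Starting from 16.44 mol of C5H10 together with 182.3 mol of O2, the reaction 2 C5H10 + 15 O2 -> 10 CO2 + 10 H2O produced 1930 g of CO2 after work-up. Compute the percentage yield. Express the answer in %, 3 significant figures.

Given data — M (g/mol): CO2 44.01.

n(C5H10) = 16.44 mol
n(O2) = 182.3 mol
n/ν → C5H10: 8.220, O2: 12.15; C5H10 is limiting.
theoretical n(CO2) = (10/2) × 16.44 = 82.20 mol → 3618 g
% yield = 1930 / 3618 × 100 = 53.34 %

53.3 %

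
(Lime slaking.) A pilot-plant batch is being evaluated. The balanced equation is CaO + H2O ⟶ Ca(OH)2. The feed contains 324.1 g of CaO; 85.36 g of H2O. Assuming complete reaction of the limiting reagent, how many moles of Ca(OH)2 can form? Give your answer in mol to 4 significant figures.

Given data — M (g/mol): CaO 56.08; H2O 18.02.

n(CaO) = 324.1 / 56.08 = 5.779 mol
n(H2O) = 85.36 / 18.02 = 4.737 mol
n/ν for CaO = 5.779/1 = 5.779
n/ν for H2O = 4.737/1 = 4.737
Smallest n/ν is H2O → limiting reagent.
n(Ca(OH)2) = (1/1) × 4.737 = 4.737 mol

4.737 mol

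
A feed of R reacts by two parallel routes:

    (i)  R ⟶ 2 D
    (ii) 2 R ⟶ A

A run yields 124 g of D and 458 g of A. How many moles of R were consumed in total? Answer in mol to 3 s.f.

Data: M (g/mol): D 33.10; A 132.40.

8.79 mol

n(D) = 124 / 33.10 = 3.746 mol
n(A) = 458 / 132.40 = 3.459 mol
n(R) via (i) = (1/2)×3.746 = 1.873 mol
n(R) via (ii) = (2/1)×3.459 = 6.918 mol
total n(R) = 1.873 + 6.918 = 8.791 mol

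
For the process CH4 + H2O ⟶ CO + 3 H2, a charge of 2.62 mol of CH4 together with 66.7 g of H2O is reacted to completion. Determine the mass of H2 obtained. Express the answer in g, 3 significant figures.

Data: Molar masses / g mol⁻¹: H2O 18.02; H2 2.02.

n(CH4) = 2.620 mol
n(H2O) = 66.70 / 18.02 = 3.701 mol
n/ν for CH4 = 2.620/1 = 2.620
n/ν for H2O = 3.701/1 = 3.701
Smallest n/ν is CH4 → limiting reagent.
n(H2) = (3/1) × 2.620 = 7.860 mol
mass = 7.860 × 2.02 = 15.88 g

15.9 g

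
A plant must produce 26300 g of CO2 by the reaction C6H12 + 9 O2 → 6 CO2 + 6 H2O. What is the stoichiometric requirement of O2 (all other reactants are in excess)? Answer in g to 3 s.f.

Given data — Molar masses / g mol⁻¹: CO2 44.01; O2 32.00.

n(CO2) = 26300 / 44.01 = 597.6 mol
n(O2) = (9/6) × 597.6 = 896.4 mol
mass = 896.4 × 32.00 = 28680 g

28700 g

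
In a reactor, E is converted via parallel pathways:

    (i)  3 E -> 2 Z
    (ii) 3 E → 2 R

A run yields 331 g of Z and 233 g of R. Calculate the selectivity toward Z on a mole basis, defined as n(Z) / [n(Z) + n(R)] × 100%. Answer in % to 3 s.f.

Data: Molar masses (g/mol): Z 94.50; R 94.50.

58.7 %

n(Z) = 331 / 94.50 = 3.503 mol
n(R) = 233 / 94.50 = 2.466 mol
selectivity = 3.503/(3.503+2.466) × 100 = 58.69 %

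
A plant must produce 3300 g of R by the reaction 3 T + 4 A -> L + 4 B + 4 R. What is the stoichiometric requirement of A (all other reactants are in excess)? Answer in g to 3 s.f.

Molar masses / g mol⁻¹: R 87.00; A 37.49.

1420 g

n(R) = 3300 / 87.00 = 37.93 mol
n(A) = (4/4) × 37.93 = 37.93 mol
mass = 37.93 × 37.49 = 1422 g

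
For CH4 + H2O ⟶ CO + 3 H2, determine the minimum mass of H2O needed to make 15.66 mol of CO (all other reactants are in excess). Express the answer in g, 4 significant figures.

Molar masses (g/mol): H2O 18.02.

n(CO) = 15.66 mol
n(H2O) = (1/1) × 15.66 = 15.66 mol
mass = 15.66 × 18.02 = 282.2 g

282.2 g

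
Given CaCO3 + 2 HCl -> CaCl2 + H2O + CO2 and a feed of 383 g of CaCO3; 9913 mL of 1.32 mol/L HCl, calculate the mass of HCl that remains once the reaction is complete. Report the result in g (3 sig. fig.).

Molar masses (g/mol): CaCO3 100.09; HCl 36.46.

n(CaCO3) = 383.0 / 100.09 = 3.827 mol
n(HCl) = 1.32 × 9913/1000 = 13.09 mol
n/ν for CaCO3 = 3.827/1 = 3.827
n/ν for HCl = 13.09/2 = 6.545
Smallest n/ν is CaCO3 → limiting reagent.
HCl consumed = (2/1) × 3.827 = 7.654 mol
HCl remaining = 13.09 − 7.654 = 5.436 mol
mass = 5.436 × 36.46 = 198.2 g

198 g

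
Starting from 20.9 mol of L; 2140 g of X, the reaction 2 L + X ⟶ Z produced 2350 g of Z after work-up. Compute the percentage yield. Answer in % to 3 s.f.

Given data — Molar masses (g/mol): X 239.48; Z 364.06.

72.2 %

n(L) = 20.90 mol
n(X) = 2140 / 239.48 = 8.936 mol
n/ν for L = 20.90/2 = 10.45
n/ν for X = 8.936/1 = 8.936
Smallest n/ν is X → limiting reagent.
theoretical n(Z) = (1/1) × 8.936 = 8.936 mol → 3253 g
% yield = 2350 / 3253 × 100 = 72.24 %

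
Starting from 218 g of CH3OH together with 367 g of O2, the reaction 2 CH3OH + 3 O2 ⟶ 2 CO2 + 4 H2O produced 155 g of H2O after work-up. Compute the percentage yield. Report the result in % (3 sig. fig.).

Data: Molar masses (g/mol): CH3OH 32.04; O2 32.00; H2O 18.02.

63.2 %

n(CH3OH) = 218.0 / 32.04 = 6.804 mol
n(O2) = 367.0 / 32.00 = 11.47 mol
n/ν for CH3OH = 6.804/2 = 3.402
n/ν for O2 = 11.47/3 = 3.823
Smallest n/ν is CH3OH → limiting reagent.
theoretical n(H2O) = (4/2) × 6.804 = 13.61 mol → 245.3 g
% yield = 155 / 245.3 × 100 = 63.19 %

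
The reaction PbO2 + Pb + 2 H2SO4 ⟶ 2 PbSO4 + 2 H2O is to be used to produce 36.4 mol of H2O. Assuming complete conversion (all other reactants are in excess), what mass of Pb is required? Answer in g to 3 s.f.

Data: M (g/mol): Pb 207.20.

n(H2O) = 36.40 mol
n(Pb) = (1/2) × 36.40 = 18.20 mol
mass = 18.20 × 207.20 = 3771 g

3770 g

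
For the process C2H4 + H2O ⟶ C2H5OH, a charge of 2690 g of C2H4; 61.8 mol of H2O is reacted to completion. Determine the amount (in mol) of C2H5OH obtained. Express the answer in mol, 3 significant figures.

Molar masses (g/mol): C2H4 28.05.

n(C2H4) = 2690 / 28.05 = 95.90 mol
n(H2O) = 61.80 mol
n/ν for C2H4 = 95.90/1 = 95.90
n/ν for H2O = 61.80/1 = 61.80
Smallest n/ν is H2O → limiting reagent.
n(C2H5OH) = (1/1) × 61.80 = 61.80 mol

61.8 mol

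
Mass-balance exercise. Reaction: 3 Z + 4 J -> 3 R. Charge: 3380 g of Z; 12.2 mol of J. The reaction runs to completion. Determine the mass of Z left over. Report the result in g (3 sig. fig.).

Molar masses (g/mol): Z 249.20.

1100 g

n(Z) = 3380 / 249.20 = 13.56 mol
n(J) = 12.20 mol
n/ν for Z = 13.56/3 = 4.520
n/ν for J = 12.20/4 = 3.050
Smallest n/ν is J → limiting reagent.
Z consumed = (3/4) × 12.20 = 9.150 mol
Z remaining = 13.56 − 9.150 = 4.410 mol
mass = 4.410 × 249.20 = 1099 g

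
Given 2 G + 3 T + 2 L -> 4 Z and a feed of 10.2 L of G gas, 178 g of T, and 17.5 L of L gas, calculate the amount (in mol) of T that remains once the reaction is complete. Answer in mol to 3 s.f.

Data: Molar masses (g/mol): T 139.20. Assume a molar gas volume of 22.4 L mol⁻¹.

n(G) = 10.20 / 22.4 = 0.4554 mol
n(T) = 178.0 / 139.20 = 1.279 mol
n(L) = 17.50 / 22.4 = 0.7813 mol
n/ν → G: 0.2277, T: 0.4263, L: 0.3907; G is limiting.
T consumed = (3/2) × 0.4554 = 0.6831 mol
T remaining = 1.279 − 0.6831 = 0.5959 mol

0.596 mol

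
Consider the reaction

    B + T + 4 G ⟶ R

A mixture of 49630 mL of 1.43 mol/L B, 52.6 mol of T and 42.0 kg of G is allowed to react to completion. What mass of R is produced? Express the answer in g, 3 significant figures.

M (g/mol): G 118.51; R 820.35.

n(B) = 1.43 × 49630/1000 = 70.97 mol
n(T) = 52.60 mol
n(G) = 42.00×1000 / 118.51 = 354.4 mol
n/ν → B: 70.97, T: 52.60, G: 88.60; T is limiting.
n(R) = (1/1) × 52.60 = 52.60 mol
mass = 52.60 × 820.35 = 43150 g

43200 g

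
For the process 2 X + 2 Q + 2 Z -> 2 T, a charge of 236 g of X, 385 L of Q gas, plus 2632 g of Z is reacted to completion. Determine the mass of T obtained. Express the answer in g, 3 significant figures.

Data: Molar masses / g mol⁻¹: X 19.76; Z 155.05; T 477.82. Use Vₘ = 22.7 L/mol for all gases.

n(X) = 236.0 / 19.76 = 11.94 mol
n(Q) = 385.0 / 22.7 = 16.96 mol
n(Z) = 2632 / 155.05 = 16.98 mol
n/ν for X = 11.94/2 = 5.970
n/ν for Q = 16.96/2 = 8.480
n/ν for Z = 16.98/2 = 8.490
Smallest n/ν is X → limiting reagent.
n(T) = (2/2) × 11.94 = 11.94 mol
mass = 11.94 × 477.82 = 5705 g

5710 g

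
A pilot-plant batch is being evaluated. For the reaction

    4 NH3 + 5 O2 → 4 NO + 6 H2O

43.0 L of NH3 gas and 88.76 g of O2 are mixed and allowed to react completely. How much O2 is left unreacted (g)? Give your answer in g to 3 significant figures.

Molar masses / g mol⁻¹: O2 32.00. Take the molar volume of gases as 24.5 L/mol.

n(NH3) = 43.00 / 24.5 = 1.755 mol
n(O2) = 88.76 / 32.00 = 2.774 mol
n/ν → NH3: 0.4388, O2: 0.5548; NH3 is limiting.
O2 consumed = (5/4) × 1.755 = 2.194 mol
O2 remaining = 2.774 − 2.194 = 0.5800 mol
mass = 0.5800 × 32.00 = 18.56 g

18.6 g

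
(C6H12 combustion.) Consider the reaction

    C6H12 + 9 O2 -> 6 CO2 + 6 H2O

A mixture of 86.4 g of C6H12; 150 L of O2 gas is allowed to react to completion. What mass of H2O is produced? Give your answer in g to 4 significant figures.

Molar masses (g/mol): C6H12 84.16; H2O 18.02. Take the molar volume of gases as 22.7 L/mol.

n(C6H12) = 86.40 / 84.16 = 1.027 mol
n(O2) = 150.0 / 22.7 = 6.608 mol
n/ν for C6H12 = 1.027/1 = 1.027
n/ν for O2 = 6.608/9 = 0.7342
Smallest n/ν is O2 → limiting reagent.
n(H2O) = (6/9) × 6.608 = 4.405 mol
mass = 4.405 × 18.02 = 79.38 g

79.38 g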